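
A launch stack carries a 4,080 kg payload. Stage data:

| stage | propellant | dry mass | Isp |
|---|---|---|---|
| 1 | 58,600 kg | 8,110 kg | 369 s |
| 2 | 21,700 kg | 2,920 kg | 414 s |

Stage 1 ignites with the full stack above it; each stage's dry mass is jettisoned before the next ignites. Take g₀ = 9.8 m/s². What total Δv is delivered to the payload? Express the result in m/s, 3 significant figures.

Ignition mass of stage 1 = 58,600+8,110 + 21,700+2,920 + 4,080 = 95,410 kg.
Stage 1: m₀ = 95,410 kg, m_f = 95,410 − 58,600 = 36,810 kg; Δv = 369×9.8×ln(2.592) = 3616.2×0.9524 ≈ 3444 m/s.
Stage 2: m₀ = 28,700 kg, m_f = 28,700 − 21,700 = 7,000 kg; Δv = 414×9.8×ln(4.1) = 4057.2×1.4110 ≈ 5725 m/s.
Total Δv = 3444 + 5725 = 9169 m/s.

Δv ≈ 9170 m/s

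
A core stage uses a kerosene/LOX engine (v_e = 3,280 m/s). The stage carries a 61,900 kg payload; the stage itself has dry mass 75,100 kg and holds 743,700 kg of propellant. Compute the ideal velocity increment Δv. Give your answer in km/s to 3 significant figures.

m₀ = payload + dry + propellant = 61,900 + 75,100 + 743,700 = 880,700 kg.
m_f = payload + dry = 61,900 + 75,100 = 137,000 kg.
From the ideal rocket equation, Δv = v_e · ln(m₀/m_f) = 3280.0 × ln(6.428) = 3280.0 × 1.8607 ≈ 6103.2 m/s.

Δv ≈ 6.10 km/s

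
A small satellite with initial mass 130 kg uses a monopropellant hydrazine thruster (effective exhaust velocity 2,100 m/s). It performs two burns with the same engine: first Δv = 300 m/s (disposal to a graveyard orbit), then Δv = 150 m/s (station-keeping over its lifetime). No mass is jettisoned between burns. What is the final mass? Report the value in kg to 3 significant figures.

final mass ≈ 105 kg

After the first burn: m = 130 × exp(−300/2100.0) = 130 × 0.86688 = 112.694 kg.
After the second burn: m = 112.694 × exp(−150/2100.0) = 112.694 × 0.93106 = 104.925 kg.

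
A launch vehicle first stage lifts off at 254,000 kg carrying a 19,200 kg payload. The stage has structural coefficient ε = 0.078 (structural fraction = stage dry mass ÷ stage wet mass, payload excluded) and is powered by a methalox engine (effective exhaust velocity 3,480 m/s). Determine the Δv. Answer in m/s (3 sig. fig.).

Δv ≈ 6660 m/s

Stage wet mass = m₀ − payload = 254,000 − 19,200 = 234,800 kg.
Stage dry mass = ε × stage wet mass = 0.078 × 234,800 = 18,314.4 kg.
Burnout mass m_f = stage dry + payload = 18,314.4 + 19,200 = 37,514.4 kg.
Using Δv = v_e ln(m₀/m_f): Δv = v_e · ln(254,000/37,514.4) = 3480.0 × ln(6.771) = 3480.0 × 1.9126 ≈ 6656 m/s.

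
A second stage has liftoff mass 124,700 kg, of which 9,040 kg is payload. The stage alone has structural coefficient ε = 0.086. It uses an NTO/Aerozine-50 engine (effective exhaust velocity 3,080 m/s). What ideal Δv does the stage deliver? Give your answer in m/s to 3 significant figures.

Stage wet mass = m₀ − payload = 124,700 − 9,040 = 115,660 kg.
Stage dry mass = ε × stage wet mass = 0.086 × 115,660 = 9,946.76 kg.
Burnout mass m_f = stage dry + payload = 9,946.76 + 9,040 = 18,986.76 kg.
Δv = v_e · ln(124,700/18,986.76) = 3080.0 × ln(6.568) = 3080.0 × 1.8822 ≈ 5797 m/s.

Δv ≈ 5800 m/s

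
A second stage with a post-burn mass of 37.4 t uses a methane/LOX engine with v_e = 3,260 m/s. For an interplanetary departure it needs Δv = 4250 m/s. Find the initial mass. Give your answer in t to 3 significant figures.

m₀/m_f = exp(Δv / v_e) = exp(4250 / 3260.0) = exp(1.3037) = 3.6828.
m₀ = m_f × 3.6828 = 37.4 × 3.6828 = 137.737 t.

initial mass ≈ 138 t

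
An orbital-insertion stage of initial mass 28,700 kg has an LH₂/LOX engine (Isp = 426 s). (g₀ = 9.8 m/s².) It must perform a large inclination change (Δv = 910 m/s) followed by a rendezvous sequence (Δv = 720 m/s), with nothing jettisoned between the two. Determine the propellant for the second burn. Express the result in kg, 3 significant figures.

propellant for the second burn ≈ 3660 kg

v_e = Isp · g₀ = 426 × 9.8 = 4174.8 m/s.
After the first burn: m = 28700 × exp(−910/4174.8) = 28700 × 0.80415 = 23,079.1 kg.
After the second burn: m = 23,079.1 × exp(−720/4174.8) = 23,079.1 × 0.84159 = 19,423.1 kg.
Second-burn propellant = 23,079.1 − 19,423.1 = 3,656 kg.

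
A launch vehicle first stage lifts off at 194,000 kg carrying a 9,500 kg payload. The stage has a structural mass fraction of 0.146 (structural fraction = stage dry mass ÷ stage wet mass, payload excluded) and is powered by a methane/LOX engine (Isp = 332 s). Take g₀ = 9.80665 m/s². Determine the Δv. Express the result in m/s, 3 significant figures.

Δv ≈ 5440 m/s

Stage wet mass = m₀ − payload = 194,000 − 9,500 = 184,500 kg.
Stage dry mass = ε × stage wet mass = 0.146 × 184,500 = 26,937 kg.
Burnout mass m_f = stage dry + payload = 26,937 + 9,500 = 36,437 kg.
v_e = Isp · g₀ = 332 × 9.80665 = 3255.8 m/s.
By the Tsiolkovsky rocket equation, Δv = v_e · ln(194,000/36,437) = 3255.8 × ln(5.324) = 3255.8 × 1.6723 ≈ 5445 m/s.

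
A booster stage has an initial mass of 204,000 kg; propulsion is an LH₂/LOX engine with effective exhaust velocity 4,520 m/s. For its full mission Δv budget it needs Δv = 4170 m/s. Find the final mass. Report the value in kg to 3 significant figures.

final mass ≈ 81100 kg

m₀/m_f = exp(Δv / v_e) = exp(4170 / 4520.0) = exp(0.9226) = 2.5157.
m_f = m₀ / 2.5157 = 204,000 / 2.5157 = 81,090.8 kg.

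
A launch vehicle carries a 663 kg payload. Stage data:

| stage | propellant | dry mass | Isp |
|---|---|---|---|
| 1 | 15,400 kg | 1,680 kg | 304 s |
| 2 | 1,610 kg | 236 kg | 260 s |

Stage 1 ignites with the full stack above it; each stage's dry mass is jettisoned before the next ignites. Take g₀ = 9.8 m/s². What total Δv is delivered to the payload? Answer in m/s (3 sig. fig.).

Ignition mass of stage 1 = 15,400+1,680 + 1,610+236 + 663 = 19,589 kg.
Stage 1: m₀ = 19,589 kg, m_f = 19,589 − 15,400 = 4,189 kg; Δv = 304×9.8×ln(4.676) = 2979.2×1.5425 ≈ 4595 m/s.
Stage 2: m₀ = 2,509 kg, m_f = 2,509 − 1,610 = 899 kg; Δv = 260×9.8×ln(2.791) = 2548.0×1.0264 ≈ 2615 m/s.
Total Δv = 4595 + 2615 = 7210 m/s.

Δv ≈ 7210 m/s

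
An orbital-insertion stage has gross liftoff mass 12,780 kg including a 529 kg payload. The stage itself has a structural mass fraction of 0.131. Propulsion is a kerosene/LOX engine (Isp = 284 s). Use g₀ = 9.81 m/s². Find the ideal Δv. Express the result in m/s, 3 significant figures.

Stage wet mass = m₀ − payload = 12,780 − 529 = 12,251 kg.
Stage dry mass = ε × stage wet mass = 0.131 × 12,251 = 1,604.88 kg.
Burnout mass m_f = stage dry + payload = 1,604.88 + 529 = 2,133.88 kg.
v_e = Isp · g₀ = 284 × 9.81 = 2786.0 m/s.
Δv = v_e · ln(12,780/2,133.88) = 2786.0 × ln(5.989) = 2786.0 × 1.7899 ≈ 4987 m/s.

Δv ≈ 4990 m/s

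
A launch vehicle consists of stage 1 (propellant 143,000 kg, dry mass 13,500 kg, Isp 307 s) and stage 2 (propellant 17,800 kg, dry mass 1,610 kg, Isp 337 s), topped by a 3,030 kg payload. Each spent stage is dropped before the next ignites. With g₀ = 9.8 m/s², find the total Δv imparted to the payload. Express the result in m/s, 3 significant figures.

Δv ≈ 10000 m/s

Ignition mass of stage 1 = 143,000+13,500 + 17,800+1,610 + 3,030 = 178,940 kg.
Stage 1: m₀ = 178,940 kg, m_f = 178,940 − 143,000 = 35,940 kg; Δv = 307×9.8×ln(4.979) = 3008.6×1.6052 ≈ 4829 m/s.
Stage 2: m₀ = 22,440 kg, m_f = 22,440 − 17,800 = 4,640 kg; Δv = 337×9.8×ln(4.836) = 3302.6×1.5761 ≈ 5205 m/s.
Total Δv = 4829 + 5205 = 10034 m/s.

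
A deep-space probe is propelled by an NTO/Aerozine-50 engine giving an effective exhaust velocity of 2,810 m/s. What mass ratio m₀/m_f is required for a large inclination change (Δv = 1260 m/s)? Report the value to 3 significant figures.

m₀/m_f = exp(Δv / v_e) = exp(1260 / 2810.0) = exp(0.4484) = 1.5658.

mass ratio ≈ 1.57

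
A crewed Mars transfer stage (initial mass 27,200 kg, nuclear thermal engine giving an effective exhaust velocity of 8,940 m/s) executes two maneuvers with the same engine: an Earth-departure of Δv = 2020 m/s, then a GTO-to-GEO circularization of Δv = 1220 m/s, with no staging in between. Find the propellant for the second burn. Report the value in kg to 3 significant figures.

propellant for the second burn ≈ 2770 kg

After the first burn: m = 27200 × exp(−2020/8940.0) = 27200 × 0.79776 = 21,699.1 kg.
After the second burn: m = 21,699.1 × exp(−1220/8940.0) = 21,699.1 × 0.87244 = 18,931.2 kg.
Second-burn propellant = 21,699.1 − 18,931.2 = 2,767.9 kg.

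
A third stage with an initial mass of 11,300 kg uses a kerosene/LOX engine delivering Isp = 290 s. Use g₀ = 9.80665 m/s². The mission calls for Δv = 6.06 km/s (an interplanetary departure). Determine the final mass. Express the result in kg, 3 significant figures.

final mass ≈ 1340 kg

v_e = Isp · g₀ = 290 × 9.80665 = 2843.9 m/s.
By the Tsiolkovsky rocket equation, m₀/m_f = exp(Δv / v_e) = exp(6060 / 2843.9) = exp(2.1309) = 8.4221.
m_f = m₀ / 8.4221 = 11,300 / 8.4221 = 1,341.71 kg.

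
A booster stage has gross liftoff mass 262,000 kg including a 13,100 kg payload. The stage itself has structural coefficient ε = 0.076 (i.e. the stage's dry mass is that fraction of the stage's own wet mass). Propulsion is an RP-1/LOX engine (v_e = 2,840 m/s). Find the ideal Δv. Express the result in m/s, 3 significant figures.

Δv ≈ 5970 m/s

Stage wet mass = m₀ − payload = 262,000 − 13,100 = 248,900 kg.
Stage dry mass = ε × stage wet mass = 0.076 × 248,900 = 18,916.4 kg.
Burnout mass m_f = stage dry + payload = 18,916.4 + 13,100 = 32,016.4 kg.
Δv = v_e · ln(262,000/32,016.4) = 2840.0 × ln(8.183) = 2840.0 × 2.1021 ≈ 5970 m/s.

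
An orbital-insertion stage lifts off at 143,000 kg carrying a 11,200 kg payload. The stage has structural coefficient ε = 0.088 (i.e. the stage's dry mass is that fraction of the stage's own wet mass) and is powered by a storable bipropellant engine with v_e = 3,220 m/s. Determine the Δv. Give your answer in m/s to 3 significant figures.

Stage wet mass = m₀ − payload = 143,000 − 11,200 = 131,800 kg.
Stage dry mass = ε × stage wet mass = 0.088 × 131,800 = 11,598.4 kg.
Burnout mass m_f = stage dry + payload = 11,598.4 + 11,200 = 22,798.4 kg.
Δv = v_e · ln(143,000/22,798.4) = 3220.0 × ln(6.272) = 3220.0 × 1.8362 ≈ 5912 m/s.

Δv ≈ 5910 m/s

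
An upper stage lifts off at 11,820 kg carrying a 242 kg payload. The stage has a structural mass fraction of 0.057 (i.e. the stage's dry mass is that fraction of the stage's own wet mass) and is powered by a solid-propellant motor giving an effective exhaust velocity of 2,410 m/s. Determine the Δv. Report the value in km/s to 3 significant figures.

Stage wet mass = m₀ − payload = 11,820 − 242 = 11,578 kg.
Stage dry mass = ε × stage wet mass = 0.057 × 11,578 = 659.946 kg.
Burnout mass m_f = stage dry + payload = 659.946 + 242 = 901.946 kg.
Rocket equation: Δv = v_e · ln(11,820/901.946) = 2410.0 × ln(13.1) = 2410.0 × 2.5730 ≈ 6201 m/s.

Δv ≈ 6.20 km/s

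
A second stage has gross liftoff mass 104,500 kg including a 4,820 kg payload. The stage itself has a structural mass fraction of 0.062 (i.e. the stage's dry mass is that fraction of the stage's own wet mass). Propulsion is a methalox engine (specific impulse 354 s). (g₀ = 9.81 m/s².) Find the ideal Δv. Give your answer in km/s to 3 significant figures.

Δv ≈ 7.82 km/s

Stage wet mass = m₀ − payload = 104,500 − 4,820 = 99,680 kg.
Stage dry mass = ε × stage wet mass = 0.062 × 99,680 = 6,180.16 kg.
Burnout mass m_f = stage dry + payload = 6,180.16 + 4,820 = 11,000.16 kg.
v_e = Isp · g₀ = 354 × 9.81 = 3472.7 m/s.
Δv = v_e · ln(104,500/11,000.16) = 3472.7 × ln(9.5) = 3472.7 × 2.2513 ≈ 7818 m/s.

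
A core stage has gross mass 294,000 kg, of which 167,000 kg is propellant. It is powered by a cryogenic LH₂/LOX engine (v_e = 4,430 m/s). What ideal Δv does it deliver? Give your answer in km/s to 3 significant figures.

m_f = m₀ − m_prop = 294,000 − 167,000 = 127,000 kg.
Δv = v_e · ln(m₀/m_f) = 4430.0 × ln(2.315) = 4430.0 × 0.8394 ≈ 3718.5 m/s.

Δv ≈ 3.72 km/s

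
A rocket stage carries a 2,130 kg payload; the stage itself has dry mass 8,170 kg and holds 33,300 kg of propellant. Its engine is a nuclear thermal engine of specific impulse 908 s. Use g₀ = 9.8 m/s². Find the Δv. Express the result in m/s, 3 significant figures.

v_e = Isp · g₀ = 908 × 9.8 = 8898.4 m/s.
m₀ = payload + dry + propellant = 2,130 + 8,170 + 33,300 = 43,600 kg.
m_f = payload + dry = 2,130 + 8,170 = 10,300 kg.
From the ideal rocket equation, Δv = v_e · ln(m₀/m_f) = 8898.4 × ln(4.233) = 8898.4 × 1.4429 ≈ 12839.6 m/s.

Δv ≈ 12800 m/s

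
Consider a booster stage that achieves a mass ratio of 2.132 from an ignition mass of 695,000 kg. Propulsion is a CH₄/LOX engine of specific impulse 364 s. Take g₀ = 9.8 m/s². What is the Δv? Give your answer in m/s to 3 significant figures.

Δv ≈ 2700 m/s

v_e = Isp · g₀ = 364 × 9.8 = 3567.2 m/s.
Rocket equation: Δv = v_e · ln(2.132) = 3567.2 × 0.7571 ≈ 2700.6 m/s.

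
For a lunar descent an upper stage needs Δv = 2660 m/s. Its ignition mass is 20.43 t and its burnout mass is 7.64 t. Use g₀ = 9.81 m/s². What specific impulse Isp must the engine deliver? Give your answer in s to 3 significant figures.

ln(m₀/m_f) = ln(20430/7640) = ln(2.674) = 0.9836.
Using Δv = v_e ln(m₀/m_f): v_e = Δv / ln(m₀/m_f) = 2660 / 0.9836 = 2704.3 m/s.
Isp = v_e / g₀ = 2704.3 / 9.81 = 275.7 s.

Isp ≈ 276 s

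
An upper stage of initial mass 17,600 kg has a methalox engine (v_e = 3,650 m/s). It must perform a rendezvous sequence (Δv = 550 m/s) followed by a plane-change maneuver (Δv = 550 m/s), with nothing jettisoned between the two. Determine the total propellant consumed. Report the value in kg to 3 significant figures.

After the first burn: m = 17600 × exp(−550/3650.0) = 17600 × 0.86012 = 15,138.1 kg.
After the second burn: m = 15,138.1 × exp(−550/3650.0) = 15,138.1 × 0.86012 = 13,020.6 kg.
Total propellant = m₀ − m_final = 17600 − 13,020.6 = 4,579.4 kg.

total propellant consumed ≈ 4580 kg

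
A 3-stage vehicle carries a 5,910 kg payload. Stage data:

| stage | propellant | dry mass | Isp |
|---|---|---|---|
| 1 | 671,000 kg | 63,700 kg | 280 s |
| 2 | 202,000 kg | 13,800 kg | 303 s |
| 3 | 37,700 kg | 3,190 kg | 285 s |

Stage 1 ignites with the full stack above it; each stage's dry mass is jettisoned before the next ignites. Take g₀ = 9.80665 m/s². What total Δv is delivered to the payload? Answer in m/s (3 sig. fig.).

Δv ≈ 12000 m/s

Ignition mass of stage 1 = 671,000+63,700 + 202,000+13,800 + 37,700+3,190 + 5,910 = 997,300 kg.
Stage 1: m₀ = 997,300 kg, m_f = 997,300 − 671,000 = 326,300 kg; Δv = 280×9.80665×ln(3.056) = 2745.9×1.1172 ≈ 3068 m/s.
Stage 2: m₀ = 262,600 kg, m_f = 262,600 − 202,000 = 60,600 kg; Δv = 303×9.80665×ln(4.333) = 2971.4×1.4663 ≈ 4357 m/s.
Stage 3: m₀ = 46,800 kg, m_f = 46,800 − 37,700 = 9,100 kg; Δv = 285×9.80665×ln(5.143) = 2794.9×1.6376 ≈ 4577 m/s.
Total Δv = 3068 + 4357 + 4577 = 12002 m/s.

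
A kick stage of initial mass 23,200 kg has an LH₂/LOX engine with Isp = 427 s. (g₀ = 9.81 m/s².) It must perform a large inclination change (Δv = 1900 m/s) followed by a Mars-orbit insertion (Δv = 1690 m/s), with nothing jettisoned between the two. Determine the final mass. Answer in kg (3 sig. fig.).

v_e = Isp · g₀ = 427 × 9.81 = 4188.9 m/s.
After the first burn: m = 23200 × exp(−1900/4188.9) = 23200 × 0.63535 = 14,740.1 kg.
After the second burn: m = 14,740.1 × exp(−1690/4188.9) = 14,740.1 × 0.66801 = 9,846.53 kg.

final mass ≈ 9850 kg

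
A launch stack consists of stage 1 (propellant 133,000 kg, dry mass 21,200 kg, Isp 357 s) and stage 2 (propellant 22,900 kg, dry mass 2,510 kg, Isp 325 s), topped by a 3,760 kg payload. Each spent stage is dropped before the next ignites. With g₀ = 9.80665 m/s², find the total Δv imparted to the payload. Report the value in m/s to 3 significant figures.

Ignition mass of stage 1 = 133,000+21,200 + 22,900+2,510 + 3,760 = 183,370 kg.
Stage 1: m₀ = 183,370 kg, m_f = 183,370 − 133,000 = 50,370 kg; Δv = 357×9.80665×ln(3.64) = 3501.0×1.2921 ≈ 4524 m/s.
Stage 2: m₀ = 29,170 kg, m_f = 29,170 − 22,900 = 6,270 kg; Δv = 325×9.80665×ln(4.652) = 3187.2×1.5374 ≈ 4900 m/s.
Total Δv = 4524 + 4900 = 9424 m/s.

Δv ≈ 9420 m/s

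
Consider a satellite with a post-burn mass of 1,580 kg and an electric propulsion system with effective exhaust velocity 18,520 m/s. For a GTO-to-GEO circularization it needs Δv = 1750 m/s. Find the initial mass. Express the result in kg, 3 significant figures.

initial mass ≈ 1740 kg

Using Δv = v_e ln(m₀/m_f): m₀/m_f = exp(Δv / v_e) = exp(1750 / 18520.0) = exp(0.0945) = 1.0991.
m₀ = m_f × 1.0991 = 1,580 × 1.0991 = 1,736.58 kg.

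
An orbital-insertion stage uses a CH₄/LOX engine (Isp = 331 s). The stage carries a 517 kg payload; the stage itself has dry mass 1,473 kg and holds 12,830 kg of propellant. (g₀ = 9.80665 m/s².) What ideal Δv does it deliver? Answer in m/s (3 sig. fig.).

v_e = Isp · g₀ = 331 × 9.80665 = 3246.0 m/s.
m₀ = payload + dry + propellant = 517 + 1,473 + 12,830 = 14,820 kg.
m_f = payload + dry = 517 + 1,473 = 1,990 kg.
Δv = v_e · ln(m₀/m_f) = 3246.0 × ln(7.447) = 3246.0 × 2.0078 ≈ 6517.5 m/s.

Δv ≈ 6520 m/s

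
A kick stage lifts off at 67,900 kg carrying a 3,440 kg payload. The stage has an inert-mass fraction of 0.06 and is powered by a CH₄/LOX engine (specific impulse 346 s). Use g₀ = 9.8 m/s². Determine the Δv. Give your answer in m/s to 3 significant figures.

Δv ≈ 7560 m/s

Stage wet mass = m₀ − payload = 67,900 − 3,440 = 64,460 kg.
Stage dry mass = ε × stage wet mass = 0.06 × 64,460 = 3,867.6 kg.
Burnout mass m_f = stage dry + payload = 3,867.6 + 3,440 = 7,307.6 kg.
v_e = Isp · g₀ = 346 × 9.8 = 3390.8 m/s.
Δv = v_e · ln(67,900/7,307.6) = 3390.8 × ln(9.292) = 3390.8 × 2.2291 ≈ 7559 m/s.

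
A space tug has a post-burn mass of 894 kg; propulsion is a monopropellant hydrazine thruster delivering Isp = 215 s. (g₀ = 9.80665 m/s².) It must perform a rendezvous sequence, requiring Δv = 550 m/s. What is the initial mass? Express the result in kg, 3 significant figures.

v_e = Isp · g₀ = 215 × 9.80665 = 2108.4 m/s.
m₀/m_f = exp(Δv / v_e) = exp(550 / 2108.4) = exp(0.2609) = 1.2980.
m₀ = m_f × 1.2980 = 894 × 1.2980 = 1,160.41 kg.

initial mass ≈ 1160 kg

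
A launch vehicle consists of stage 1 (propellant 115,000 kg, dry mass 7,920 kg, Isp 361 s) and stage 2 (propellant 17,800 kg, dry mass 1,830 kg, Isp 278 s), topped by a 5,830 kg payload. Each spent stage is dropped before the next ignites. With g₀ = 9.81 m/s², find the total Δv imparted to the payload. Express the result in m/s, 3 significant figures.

Δv ≈ 8560 m/s

Ignition mass of stage 1 = 115,000+7,920 + 17,800+1,830 + 5,830 = 148,380 kg.
Stage 1: m₀ = 148,380 kg, m_f = 148,380 − 115,000 = 33,380 kg; Δv = 361×9.81×ln(4.445) = 3541.4×1.4918 ≈ 5283 m/s.
Stage 2: m₀ = 25,460 kg, m_f = 25,460 − 17,800 = 7,660 kg; Δv = 278×9.81×ln(3.324) = 2727.2×1.2011 ≈ 3276 m/s.
Total Δv = 5283 + 3276 = 8559 m/s.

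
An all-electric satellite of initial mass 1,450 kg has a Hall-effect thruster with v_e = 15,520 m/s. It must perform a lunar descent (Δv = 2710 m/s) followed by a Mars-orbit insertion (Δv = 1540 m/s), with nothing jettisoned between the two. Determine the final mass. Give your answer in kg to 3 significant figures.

After the first burn: m = 1450 × exp(−2710/15520.0) = 1450 × 0.83978 = 1,217.68 kg.
After the second burn: m = 1,217.68 × exp(−1540/15520.0) = 1,217.68 × 0.90554 = 1,102.66 kg.

final mass ≈ 1100 kg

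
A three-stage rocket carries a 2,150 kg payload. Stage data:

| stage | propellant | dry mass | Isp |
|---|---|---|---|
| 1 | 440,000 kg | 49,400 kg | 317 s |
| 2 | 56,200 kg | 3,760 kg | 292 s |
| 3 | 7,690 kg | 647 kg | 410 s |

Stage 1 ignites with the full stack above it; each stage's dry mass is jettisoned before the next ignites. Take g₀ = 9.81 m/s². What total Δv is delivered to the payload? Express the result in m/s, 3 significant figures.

Ignition mass of stage 1 = 440,000+49,400 + 56,200+3,760 + 7,690+647 + 2,150 = 559,847 kg.
Stage 1: m₀ = 559,847 kg, m_f = 559,847 − 440,000 = 119,847 kg; Δv = 317×9.81×ln(4.671) = 3109.8×1.5414 ≈ 4794 m/s.
Stage 2: m₀ = 70,447 kg, m_f = 70,447 − 56,200 = 14,247 kg; Δv = 292×9.81×ln(4.945) = 2864.5×1.5983 ≈ 4578 m/s.
Stage 3: m₀ = 10,487 kg, m_f = 10,487 − 7,690 = 2,797 kg; Δv = 410×9.81×ln(3.749) = 4022.1×1.3216 ≈ 5316 m/s.
Total Δv = 4794 + 4578 + 5316 = 14688 m/s.

Δv ≈ 14700 m/s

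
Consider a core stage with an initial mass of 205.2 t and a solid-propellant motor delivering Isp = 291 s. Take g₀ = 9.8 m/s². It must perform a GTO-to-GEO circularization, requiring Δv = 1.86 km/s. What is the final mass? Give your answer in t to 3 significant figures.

final mass ≈ 107 t

v_e = Isp · g₀ = 291 × 9.8 = 2851.8 m/s.
From the ideal rocket equation, m₀/m_f = exp(Δv / v_e) = exp(1860 / 2851.8) = exp(0.6522) = 1.9198.
m_f = m₀ / 1.9198 = 205.2 / 1.9198 = 106.886 t.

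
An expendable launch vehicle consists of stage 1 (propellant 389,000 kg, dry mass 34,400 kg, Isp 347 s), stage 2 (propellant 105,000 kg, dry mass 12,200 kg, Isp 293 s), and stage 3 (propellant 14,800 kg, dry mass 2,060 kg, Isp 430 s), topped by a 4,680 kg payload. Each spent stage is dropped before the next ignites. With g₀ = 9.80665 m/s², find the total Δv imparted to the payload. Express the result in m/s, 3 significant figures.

Δv ≈ 13000 m/s

Ignition mass of stage 1 = 389,000+34,400 + 105,000+12,200 + 14,800+2,060 + 4,680 = 562,140 kg.
Stage 1: m₀ = 562,140 kg, m_f = 562,140 − 389,000 = 173,140 kg; Δv = 347×9.80665×ln(3.247) = 3402.9×1.1777 ≈ 4007 m/s.
Stage 2: m₀ = 138,740 kg, m_f = 138,740 − 105,000 = 33,740 kg; Δv = 293×9.80665×ln(4.112) = 2873.3×1.4139 ≈ 4063 m/s.
Stage 3: m₀ = 21,540 kg, m_f = 21,540 − 14,800 = 6,740 kg; Δv = 430×9.80665×ln(3.196) = 4216.9×1.1619 ≈ 4899 m/s.
Total Δv = 4007 + 4063 + 4899 = 12969 m/s.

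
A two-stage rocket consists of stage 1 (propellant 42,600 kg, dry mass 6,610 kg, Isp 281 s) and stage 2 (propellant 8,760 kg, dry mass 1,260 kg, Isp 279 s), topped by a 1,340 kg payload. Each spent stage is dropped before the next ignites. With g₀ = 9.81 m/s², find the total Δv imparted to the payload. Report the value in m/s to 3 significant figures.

Ignition mass of stage 1 = 42,600+6,610 + 8,760+1,260 + 1,340 = 60,570 kg.
Stage 1: m₀ = 60,570 kg, m_f = 60,570 − 42,600 = 17,970 kg; Δv = 281×9.81×ln(3.371) = 2756.6×1.2151 ≈ 3350 m/s.
Stage 2: m₀ = 11,360 kg, m_f = 11,360 − 8,760 = 2,600 kg; Δv = 279×9.81×ln(4.369) = 2737.0×1.4746 ≈ 4036 m/s.
Total Δv = 3350 + 4036 = 7386 m/s.

Δv ≈ 7390 m/s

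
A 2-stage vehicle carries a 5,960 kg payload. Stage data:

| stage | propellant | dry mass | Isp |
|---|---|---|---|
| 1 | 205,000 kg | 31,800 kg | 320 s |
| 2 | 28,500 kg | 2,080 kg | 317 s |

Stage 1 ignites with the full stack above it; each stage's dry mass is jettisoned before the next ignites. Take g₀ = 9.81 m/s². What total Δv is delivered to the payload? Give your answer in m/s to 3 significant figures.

Ignition mass of stage 1 = 205,000+31,800 + 28,500+2,080 + 5,960 = 273,340 kg.
Stage 1: m₀ = 273,340 kg, m_f = 273,340 − 205,000 = 68,340 kg; Δv = 320×9.81×ln(4) = 3139.2×1.3862 ≈ 4352 m/s.
Stage 2: m₀ = 36,540 kg, m_f = 36,540 − 28,500 = 8,040 kg; Δv = 317×9.81×ln(4.545) = 3109.8×1.5140 ≈ 4708 m/s.
Total Δv = 4352 + 4708 = 9060 m/s.

Δv ≈ 9060 m/s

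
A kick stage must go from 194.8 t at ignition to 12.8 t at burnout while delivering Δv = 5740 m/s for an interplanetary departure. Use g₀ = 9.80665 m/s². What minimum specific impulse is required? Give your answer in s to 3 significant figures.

Isp ≈ 215 s

ln(m₀/m_f) = ln(194800/12800) = ln(15.22) = 2.7225.
v_e = Δv / ln(m₀/m_f) = 5740 / 2.7225 = 2108.3 m/s.
Isp = v_e / g₀ = 2108.3 / 9.80665 = 215.0 s.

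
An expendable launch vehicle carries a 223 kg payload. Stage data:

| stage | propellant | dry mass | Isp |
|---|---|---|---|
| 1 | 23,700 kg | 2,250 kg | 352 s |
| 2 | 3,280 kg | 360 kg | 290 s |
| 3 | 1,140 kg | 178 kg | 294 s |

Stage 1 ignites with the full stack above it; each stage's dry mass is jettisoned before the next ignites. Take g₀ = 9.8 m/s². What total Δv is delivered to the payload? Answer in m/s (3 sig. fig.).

Ignition mass of stage 1 = 23,700+2,250 + 3,280+360 + 1,140+178 + 223 = 31,131 kg.
Stage 1: m₀ = 31,131 kg, m_f = 31,131 − 23,700 = 7,431 kg; Δv = 352×9.8×ln(4.189) = 3449.6×1.4325 ≈ 4942 m/s.
Stage 2: m₀ = 5,181 kg, m_f = 5,181 − 3,280 = 1,901 kg; Δv = 290×9.8×ln(2.725) = 2842.0×1.0026 ≈ 2849 m/s.
Stage 3: m₀ = 1,541 kg, m_f = 1,541 − 1,140 = 401 kg; Δv = 294×9.8×ln(3.843) = 2881.2×1.3462 ≈ 3879 m/s.
Total Δv = 4942 + 2849 + 3879 = 11670 m/s.

Δv ≈ 11700 m/s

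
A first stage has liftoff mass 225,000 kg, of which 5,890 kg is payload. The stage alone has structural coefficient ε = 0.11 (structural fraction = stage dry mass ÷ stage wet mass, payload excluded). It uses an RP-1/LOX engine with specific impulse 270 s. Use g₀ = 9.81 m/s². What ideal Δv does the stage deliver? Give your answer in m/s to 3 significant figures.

Δv ≈ 5340 m/s

Stage wet mass = m₀ − payload = 225,000 − 5,890 = 219,110 kg.
Stage dry mass = ε × stage wet mass = 0.11 × 219,110 = 24,102.1 kg.
Burnout mass m_f = stage dry + payload = 24,102.1 + 5,890 = 29,992.1 kg.
v_e = Isp · g₀ = 270 × 9.81 = 2648.7 m/s.
Δv = v_e · ln(225,000/29,992.1) = 2648.7 × ln(7.502) = 2648.7 × 2.0152 ≈ 5338 m/s.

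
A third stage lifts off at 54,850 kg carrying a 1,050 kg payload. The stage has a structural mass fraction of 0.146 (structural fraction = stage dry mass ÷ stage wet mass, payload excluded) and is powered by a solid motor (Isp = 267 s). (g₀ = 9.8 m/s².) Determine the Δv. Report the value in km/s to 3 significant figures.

Δv ≈ 4.76 km/s

Stage wet mass = m₀ − payload = 54,850 − 1,050 = 53,800 kg.
Stage dry mass = ε × stage wet mass = 0.146 × 53,800 = 7,854.8 kg.
Burnout mass m_f = stage dry + payload = 7,854.8 + 1,050 = 8,904.8 kg.
v_e = Isp · g₀ = 267 × 9.8 = 2616.6 m/s.
From the ideal rocket equation, Δv = v_e · ln(54,850/8,904.8) = 2616.6 × ln(6.16) = 2616.6 × 1.8180 ≈ 4757 m/s.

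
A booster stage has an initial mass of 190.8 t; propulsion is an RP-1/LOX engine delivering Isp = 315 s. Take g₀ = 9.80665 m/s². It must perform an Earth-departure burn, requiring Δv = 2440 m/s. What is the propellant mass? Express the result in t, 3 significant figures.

propellant mass ≈ 104 t

v_e = Isp · g₀ = 315 × 9.80665 = 3089.1 m/s.
From the ideal rocket equation, m₀/m_f = exp(Δv / v_e) = exp(2440 / 3089.1) = exp(0.7899) = 2.2031.
m_f = 190.8 / 2.2031 = 86.6052 t, so propellant = m₀ − m_f = 190.8 − 86.6052 = 104.1948 t.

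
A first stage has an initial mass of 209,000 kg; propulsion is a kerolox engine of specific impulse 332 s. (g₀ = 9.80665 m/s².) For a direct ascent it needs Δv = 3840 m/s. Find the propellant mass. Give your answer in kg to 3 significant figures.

v_e = Isp · g₀ = 332 × 9.80665 = 3255.8 m/s.
By the Tsiolkovsky rocket equation, m₀/m_f = exp(Δv / v_e) = exp(3840 / 3255.8) = exp(1.1794) = 3.2525.
m_f = 209,000 / 3.2525 = 64,258.3 kg, so propellant = m₀ − m_f = 209,000 − 64,258.3 = 144,741.7 kg.

propellant mass ≈ 145000 kg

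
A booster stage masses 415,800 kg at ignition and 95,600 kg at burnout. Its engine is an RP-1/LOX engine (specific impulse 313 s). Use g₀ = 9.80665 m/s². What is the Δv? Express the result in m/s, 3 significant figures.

Δv ≈ 4510 m/s

v_e = Isp · g₀ = 313 × 9.80665 = 3069.5 m/s.
Δv = v_e · ln(m₀/m_f) = 3069.5 × ln(4.349) = 3069.5 × 1.4700 ≈ 4512.2 m/s.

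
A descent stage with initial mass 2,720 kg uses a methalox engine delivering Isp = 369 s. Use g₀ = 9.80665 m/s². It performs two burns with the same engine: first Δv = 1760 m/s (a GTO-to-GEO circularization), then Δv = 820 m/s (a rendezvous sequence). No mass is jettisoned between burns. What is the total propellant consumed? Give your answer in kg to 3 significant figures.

v_e = Isp · g₀ = 369 × 9.80665 = 3618.7 m/s.
After the first burn: m = 2720 × exp(−1760/3618.7) = 2720 × 0.61486 = 1,672.42 kg.
After the second burn: m = 1,672.42 × exp(−820/3618.7) = 1,672.42 × 0.79724 = 1,333.32 kg.
Total propellant = m₀ − m_final = 2720 − 1,333.32 = 1,386.68 kg.

total propellant consumed ≈ 1390 kg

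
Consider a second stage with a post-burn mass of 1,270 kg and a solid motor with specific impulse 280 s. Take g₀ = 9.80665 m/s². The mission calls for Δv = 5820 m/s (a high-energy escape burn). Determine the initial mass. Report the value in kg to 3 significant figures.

v_e = Isp · g₀ = 280 × 9.80665 = 2745.9 m/s.
m₀/m_f = exp(Δv / v_e) = exp(5820 / 2745.9) = exp(2.1196) = 8.3274.
m₀ = m_f × 8.3274 = 1,270 × 8.3274 = 10,575.8 kg.

initial mass ≈ 10600 kg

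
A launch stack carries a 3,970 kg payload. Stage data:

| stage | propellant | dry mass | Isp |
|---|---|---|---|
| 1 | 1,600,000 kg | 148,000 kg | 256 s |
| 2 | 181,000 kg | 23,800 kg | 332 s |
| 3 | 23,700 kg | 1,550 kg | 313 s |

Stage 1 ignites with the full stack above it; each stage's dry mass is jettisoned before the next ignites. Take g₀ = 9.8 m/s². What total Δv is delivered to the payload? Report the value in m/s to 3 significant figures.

Ignition mass of stage 1 = 1,600,000+148,000 + 181,000+23,800 + 23,700+1,550 + 3,970 = 1,982,020 kg.
Stage 1: m₀ = 1,982,020 kg, m_f = 1,982,020 − 1,600,000 = 382,020 kg; Δv = 256×9.8×ln(5.188) = 2508.8×1.6464 ≈ 4130 m/s.
Stage 2: m₀ = 234,020 kg, m_f = 234,020 − 181,000 = 53,020 kg; Δv = 332×9.8×ln(4.414) = 3253.6×1.4847 ≈ 4831 m/s.
Stage 3: m₀ = 29,220 kg, m_f = 29,220 − 23,700 = 5,520 kg; Δv = 313×9.8×ln(5.293) = 3067.4×1.6665 ≈ 5112 m/s.
Total Δv = 4130 + 4831 + 5112 = 14073 m/s.

Δv ≈ 14100 m/s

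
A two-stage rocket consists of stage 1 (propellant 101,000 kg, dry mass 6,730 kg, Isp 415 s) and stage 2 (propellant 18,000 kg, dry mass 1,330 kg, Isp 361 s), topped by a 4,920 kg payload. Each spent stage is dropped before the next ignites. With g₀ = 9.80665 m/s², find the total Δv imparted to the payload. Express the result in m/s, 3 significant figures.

Ignition mass of stage 1 = 101,000+6,730 + 18,000+1,330 + 4,920 = 131,980 kg.
Stage 1: m₀ = 131,980 kg, m_f = 131,980 − 101,000 = 30,980 kg; Δv = 415×9.80665×ln(4.26) = 4069.8×1.4493 ≈ 5898 m/s.
Stage 2: m₀ = 24,250 kg, m_f = 24,250 − 18,000 = 6,250 kg; Δv = 361×9.80665×ln(3.88) = 3540.2×1.3558 ≈ 4800 m/s.
Total Δv = 5898 + 4800 = 10698 m/s.

Δv ≈ 10700 m/s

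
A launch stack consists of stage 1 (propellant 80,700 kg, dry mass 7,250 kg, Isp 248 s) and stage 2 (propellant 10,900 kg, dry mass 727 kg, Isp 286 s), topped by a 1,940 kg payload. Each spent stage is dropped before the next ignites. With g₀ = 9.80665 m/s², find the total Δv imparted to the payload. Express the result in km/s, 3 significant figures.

Δv ≈ 8.42 km/s

Ignition mass of stage 1 = 80,700+7,250 + 10,900+727 + 1,940 = 101,517 kg.
Stage 1: m₀ = 101,517 kg, m_f = 101,517 − 80,700 = 20,817 kg; Δv = 248×9.80665×ln(4.877) = 2432.0×1.5845 ≈ 3853 m/s.
Stage 2: m₀ = 13,567 kg, m_f = 13,567 − 10,900 = 2,667 kg; Δv = 286×9.80665×ln(5.087) = 2804.7×1.6267 ≈ 4562 m/s.
Total Δv = 3853 + 4562 = 8415 m/s.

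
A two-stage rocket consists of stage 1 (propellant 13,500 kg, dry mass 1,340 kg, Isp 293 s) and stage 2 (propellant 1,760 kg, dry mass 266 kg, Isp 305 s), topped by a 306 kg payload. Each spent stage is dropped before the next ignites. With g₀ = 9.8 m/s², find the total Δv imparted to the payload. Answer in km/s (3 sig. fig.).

Ignition mass of stage 1 = 13,500+1,340 + 1,760+266 + 306 = 17,172 kg.
Stage 1: m₀ = 17,172 kg, m_f = 17,172 − 13,500 = 3,672 kg; Δv = 293×9.8×ln(4.676) = 2871.4×1.5425 ≈ 4429 m/s.
Stage 2: m₀ = 2,332 kg, m_f = 2,332 − 1,760 = 572 kg; Δv = 305×9.8×ln(4.077) = 2989.0×1.4053 ≈ 4201 m/s.
Total Δv = 4429 + 4201 = 8630 m/s.

Δv ≈ 8.63 km/s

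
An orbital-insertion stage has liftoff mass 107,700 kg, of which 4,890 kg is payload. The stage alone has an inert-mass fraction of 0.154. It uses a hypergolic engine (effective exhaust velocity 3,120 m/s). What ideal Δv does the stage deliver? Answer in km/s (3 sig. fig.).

Δv ≈ 5.14 km/s

Stage wet mass = m₀ − payload = 107,700 − 4,890 = 102,810 kg.
Stage dry mass = ε × stage wet mass = 0.154 × 102,810 = 15,832.7 kg.
Burnout mass m_f = stage dry + payload = 15,832.7 + 4,890 = 20,722.7 kg.
From the ideal rocket equation, Δv = v_e · ln(107,700/20,722.7) = 3120.0 × ln(5.197) = 3120.0 × 1.6481 ≈ 5142 m/s.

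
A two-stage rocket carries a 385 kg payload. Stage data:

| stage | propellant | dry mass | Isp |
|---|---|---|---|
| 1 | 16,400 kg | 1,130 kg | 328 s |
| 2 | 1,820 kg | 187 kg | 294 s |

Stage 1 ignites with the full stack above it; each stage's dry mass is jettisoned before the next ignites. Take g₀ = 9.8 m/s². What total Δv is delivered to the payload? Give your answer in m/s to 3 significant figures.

Ignition mass of stage 1 = 16,400+1,130 + 1,820+187 + 385 = 19,922 kg.
Stage 1: m₀ = 19,922 kg, m_f = 19,922 − 16,400 = 3,522 kg; Δv = 328×9.8×ln(5.656) = 3214.4×1.7328 ≈ 5570 m/s.
Stage 2: m₀ = 2,392 kg, m_f = 2,392 − 1,820 = 572 kg; Δv = 294×9.8×ln(4.182) = 2881.2×1.4307 ≈ 4122 m/s.
Total Δv = 5570 + 4122 = 9692 m/s.

Δv ≈ 9690 m/s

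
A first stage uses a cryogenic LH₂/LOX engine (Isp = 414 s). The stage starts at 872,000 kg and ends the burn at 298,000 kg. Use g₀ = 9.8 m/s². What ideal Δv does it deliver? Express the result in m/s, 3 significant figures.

v_e = Isp · g₀ = 414 × 9.8 = 4057.2 m/s.
From the ideal rocket equation, Δv = v_e · ln(m₀/m_f) = 4057.2 × ln(2.926) = 4057.2 × 1.0737 ≈ 4356.2 m/s.

Δv ≈ 4360 m/s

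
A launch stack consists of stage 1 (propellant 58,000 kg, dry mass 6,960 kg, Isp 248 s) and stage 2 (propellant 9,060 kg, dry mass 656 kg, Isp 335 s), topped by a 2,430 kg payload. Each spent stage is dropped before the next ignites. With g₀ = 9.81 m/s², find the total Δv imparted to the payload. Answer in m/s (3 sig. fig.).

Ignition mass of stage 1 = 58,000+6,960 + 9,060+656 + 2,430 = 77,106 kg.
Stage 1: m₀ = 77,106 kg, m_f = 77,106 − 58,000 = 19,106 kg; Δv = 248×9.81×ln(4.036) = 2432.9×1.3952 ≈ 3394 m/s.
Stage 2: m₀ = 12,146 kg, m_f = 12,146 − 9,060 = 3,086 kg; Δv = 335×9.81×ln(3.936) = 3286.4×1.3701 ≈ 4503 m/s.
Total Δv = 3394 + 4503 = 7897 m/s.

Δv ≈ 7900 m/s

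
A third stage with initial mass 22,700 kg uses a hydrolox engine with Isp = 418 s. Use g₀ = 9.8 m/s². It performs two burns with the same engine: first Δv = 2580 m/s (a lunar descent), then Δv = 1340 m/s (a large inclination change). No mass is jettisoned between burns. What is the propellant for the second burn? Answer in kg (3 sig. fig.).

v_e = Isp · g₀ = 418 × 9.8 = 4096.4 m/s.
After the first burn: m = 22700 × exp(−2580/4096.4) = 22700 × 0.53269 = 12,092.1 kg.
After the second burn: m = 12,092.1 × exp(−1340/4096.4) = 12,092.1 × 0.72100 = 8,718.4 kg.
Second-burn propellant = 12,092.1 − 8,718.4 = 3,373.7 kg.

propellant for the second burn ≈ 3370 kg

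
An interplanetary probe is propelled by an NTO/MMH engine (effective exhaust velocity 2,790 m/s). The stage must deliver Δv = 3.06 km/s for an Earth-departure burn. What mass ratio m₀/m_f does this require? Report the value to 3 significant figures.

mass ratio ≈ 2.99

m₀/m_f = exp(Δv / v_e) = exp(3060 / 2790.0) = exp(1.0968) = 2.9945.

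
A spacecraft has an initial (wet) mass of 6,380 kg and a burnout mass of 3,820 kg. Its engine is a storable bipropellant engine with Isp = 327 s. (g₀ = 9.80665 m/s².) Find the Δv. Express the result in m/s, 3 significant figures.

v_e = Isp · g₀ = 327 × 9.80665 = 3206.8 m/s.
Δv = v_e · ln(m₀/m_f) = 3206.8 × ln(1.67) = 3206.8 × 0.5129 ≈ 1644.8 m/s.

Δv ≈ 1640 m/s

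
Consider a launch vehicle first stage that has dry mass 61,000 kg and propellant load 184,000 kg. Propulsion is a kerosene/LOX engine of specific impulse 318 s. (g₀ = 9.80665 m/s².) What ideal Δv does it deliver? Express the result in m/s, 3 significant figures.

v_e = Isp · g₀ = 318 × 9.80665 = 3118.5 m/s.
m₀ = m_dry + m_prop = 61,000 + 184,000 = 245,000 kg.
By the Tsiolkovsky rocket equation, Δv = v_e · ln(m₀/m_f) = 3118.5 × ln(4.016) = 3118.5 × 1.3904 ≈ 4335.9 m/s.

Δv ≈ 4340 m/s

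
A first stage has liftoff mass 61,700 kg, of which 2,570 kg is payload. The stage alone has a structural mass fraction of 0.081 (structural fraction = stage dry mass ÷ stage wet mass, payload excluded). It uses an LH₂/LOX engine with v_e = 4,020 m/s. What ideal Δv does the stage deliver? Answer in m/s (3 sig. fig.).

Δv ≈ 8550 m/s

Stage wet mass = m₀ − payload = 61,700 − 2,570 = 59,130 kg.
Stage dry mass = ε × stage wet mass = 0.081 × 59,130 = 4,789.53 kg.
Burnout mass m_f = stage dry + payload = 4,789.53 + 2,570 = 7,359.53 kg.
Rocket equation: Δv = v_e · ln(61,700/7,359.53) = 4020.0 × ln(8.384) = 4020.0 × 2.1263 ≈ 8548 m/s.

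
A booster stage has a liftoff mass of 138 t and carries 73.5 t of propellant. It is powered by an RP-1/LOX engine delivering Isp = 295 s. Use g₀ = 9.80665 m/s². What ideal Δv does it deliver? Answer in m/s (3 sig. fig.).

Δv ≈ 2200 m/s

v_e = Isp · g₀ = 295 × 9.80665 = 2893.0 m/s.
m_f = m₀ − m_prop = 138 − 73.5 = 64.5 t.
Using Δv = v_e ln(m₀/m_f): Δv = v_e · ln(m₀/m_f) = 2893.0 × ln(2.14) = 2893.0 × 0.7606 ≈ 2200.4 m/s.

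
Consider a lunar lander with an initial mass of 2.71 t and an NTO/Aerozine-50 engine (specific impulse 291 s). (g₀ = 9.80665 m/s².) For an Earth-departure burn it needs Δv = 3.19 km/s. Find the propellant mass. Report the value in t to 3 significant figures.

propellant mass ≈ 1.82 t

v_e = Isp · g₀ = 291 × 9.80665 = 2853.7 m/s.
Using Δv = v_e ln(m₀/m_f): m₀/m_f = exp(Δv / v_e) = exp(3190 / 2853.7) = exp(1.1178) = 3.0582.
m_f = 2.71 / 3.0582 = 0.886142 t, so propellant = m₀ − m_f = 2.71 − 0.886142 = 1.823858 t.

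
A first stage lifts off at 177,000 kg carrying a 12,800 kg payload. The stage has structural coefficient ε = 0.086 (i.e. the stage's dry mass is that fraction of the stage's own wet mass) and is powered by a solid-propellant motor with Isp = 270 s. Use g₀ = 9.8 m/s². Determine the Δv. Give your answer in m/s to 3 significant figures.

Stage wet mass = m₀ − payload = 177,000 − 12,800 = 164,200 kg.
Stage dry mass = ε × stage wet mass = 0.086 × 164,200 = 14,121.2 kg.
Burnout mass m_f = stage dry + payload = 14,121.2 + 12,800 = 26,921.2 kg.
v_e = Isp · g₀ = 270 × 9.8 = 2646.0 m/s.
Δv = v_e · ln(177,000/26,921.2) = 2646.0 × ln(6.575) = 2646.0 × 1.8832 ≈ 4983 m/s.

Δv ≈ 4980 m/s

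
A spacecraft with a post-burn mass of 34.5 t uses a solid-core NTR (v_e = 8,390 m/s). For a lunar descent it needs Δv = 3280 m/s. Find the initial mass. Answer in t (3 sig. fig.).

initial mass ≈ 51.0 t

m₀/m_f = exp(Δv / v_e) = exp(3280 / 8390.0) = exp(0.3909) = 1.4784.
m₀ = m_f × 1.4784 = 34.5 × 1.4784 = 51.0048 t.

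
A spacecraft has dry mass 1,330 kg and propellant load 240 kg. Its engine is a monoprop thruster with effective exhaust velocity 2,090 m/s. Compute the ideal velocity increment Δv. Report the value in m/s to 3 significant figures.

Δv ≈ 347 m/s

m₀ = m_dry + m_prop = 1,330 + 240 = 1,570 kg.
Δv = v_e · ln(m₀/m_f) = 2090.0 × ln(1.18) = 2090.0 × 0.1659 ≈ 346.7 m/s.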